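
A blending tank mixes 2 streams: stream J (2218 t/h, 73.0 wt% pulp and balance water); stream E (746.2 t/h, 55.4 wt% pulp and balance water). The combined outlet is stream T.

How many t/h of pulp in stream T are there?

2033 t/h

pulp out = pulp in = 2218×0.730 + 746.2×0.554 = 2032.5 t/h.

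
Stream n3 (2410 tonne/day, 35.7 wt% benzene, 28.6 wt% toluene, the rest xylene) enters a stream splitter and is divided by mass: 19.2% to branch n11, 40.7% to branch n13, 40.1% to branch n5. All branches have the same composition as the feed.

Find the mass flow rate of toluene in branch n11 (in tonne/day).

Branch n11 total = 0.192×2410 = 462.72 tonne/day.
toluene in n11 = 0.286×462.72 = 132.34 tonne/day.

132.3 tonne/day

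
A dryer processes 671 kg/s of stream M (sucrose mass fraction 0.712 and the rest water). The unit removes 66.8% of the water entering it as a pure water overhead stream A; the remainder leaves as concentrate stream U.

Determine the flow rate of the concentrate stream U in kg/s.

water entering = 671×0.288 = 193.25 kg/s; overhead removed = 0.668×193.25 = 129.09 kg/s.
Concentrate = 671 − 129.09 = 541.91 kg/s.

541.9 kg/s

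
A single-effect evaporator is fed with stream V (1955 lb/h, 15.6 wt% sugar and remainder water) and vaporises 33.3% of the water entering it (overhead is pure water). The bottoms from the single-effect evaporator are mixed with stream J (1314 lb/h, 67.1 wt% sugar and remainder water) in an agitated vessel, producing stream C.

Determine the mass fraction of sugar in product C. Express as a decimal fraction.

Vapour removed = 0.333×0.844×1955 = 549.46 lb/h; concentrate = 1405.5 lb/h.
sugar reaching the mixer = 304.98 (from concentrate) + 1314×0.671 = 1186.7 lb/h.
Product flow = 1405.5 + 1314 = 2719.5 lb/h; sugar fraction = 0.436.

0.436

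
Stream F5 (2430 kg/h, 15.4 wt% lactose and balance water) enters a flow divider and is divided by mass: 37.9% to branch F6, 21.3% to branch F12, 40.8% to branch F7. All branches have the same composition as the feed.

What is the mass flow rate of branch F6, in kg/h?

Branch F6 flow = 0.379×2430 = 920.97 kg/h.

921 kg/h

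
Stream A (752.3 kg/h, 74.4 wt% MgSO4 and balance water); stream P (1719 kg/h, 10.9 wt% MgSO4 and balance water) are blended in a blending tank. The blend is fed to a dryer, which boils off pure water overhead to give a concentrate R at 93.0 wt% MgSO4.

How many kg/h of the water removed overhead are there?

1668 kg/h

MgSO4 entering = 752.3×0.744 + 1719×0.109 = 747.08 kg/h.
All MgSO4 reports to R, so R = 747.08/0.930 = 803.31 kg/h.
Total feed = 2471.3 kg/h; overhead = 2471.3 − 803.31 = 1668 kg/h.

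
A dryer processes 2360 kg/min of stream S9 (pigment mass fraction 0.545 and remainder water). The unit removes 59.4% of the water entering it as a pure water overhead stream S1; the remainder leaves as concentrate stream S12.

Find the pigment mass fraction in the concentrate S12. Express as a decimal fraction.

0.747

pigment is not removed: 2360×0.545 = 1286.2 kg/min of pigment enters S12.
water entering = 2360×0.455 = 1073.8 kg/min; overhead removed = 0.594×1073.8 = 637.84 kg/min.
Concentrate = 2360 − 637.84 = 1722.2 kg/min.
Mass fraction = 1286.2/1722.2 = 0.747.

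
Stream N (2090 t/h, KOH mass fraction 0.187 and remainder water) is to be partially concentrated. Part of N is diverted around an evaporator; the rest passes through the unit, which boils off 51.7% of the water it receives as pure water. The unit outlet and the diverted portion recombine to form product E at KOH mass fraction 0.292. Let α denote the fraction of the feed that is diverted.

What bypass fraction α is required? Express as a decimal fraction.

All 2090×0.187 = 390.83 t/h of KOH reaches E, so E = 390.83/0.292 = 1338.5 t/h and vapour = 751.54 t/h.
The evaporator receives (1−α)·2090 of feed at 0.813 water and removes 0.517 of that water:
0.517×0.813×(1−α)×2090 = 751.54
(1−α) = 751.54/878.47 = 0.8555;  α = 0.1445.

0.144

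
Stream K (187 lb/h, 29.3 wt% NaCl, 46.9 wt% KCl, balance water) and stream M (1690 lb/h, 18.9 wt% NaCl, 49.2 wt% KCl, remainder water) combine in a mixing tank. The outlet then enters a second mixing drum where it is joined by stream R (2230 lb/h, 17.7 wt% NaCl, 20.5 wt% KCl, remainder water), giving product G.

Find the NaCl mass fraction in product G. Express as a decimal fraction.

Overall, product flow = 4107 lb/h.
NaCl in = 187×0.293 + 1690×0.189 + 2230×0.177 = 768.91 lb/h.
NaCl fraction in G = 0.187.

0.187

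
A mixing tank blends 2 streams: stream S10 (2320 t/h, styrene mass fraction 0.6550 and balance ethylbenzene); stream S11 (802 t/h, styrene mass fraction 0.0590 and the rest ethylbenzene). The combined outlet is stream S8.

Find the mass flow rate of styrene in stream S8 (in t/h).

1567 t/h

styrene out = styrene in = 2320×0.655 + 802×0.059 = 1566.9 t/h.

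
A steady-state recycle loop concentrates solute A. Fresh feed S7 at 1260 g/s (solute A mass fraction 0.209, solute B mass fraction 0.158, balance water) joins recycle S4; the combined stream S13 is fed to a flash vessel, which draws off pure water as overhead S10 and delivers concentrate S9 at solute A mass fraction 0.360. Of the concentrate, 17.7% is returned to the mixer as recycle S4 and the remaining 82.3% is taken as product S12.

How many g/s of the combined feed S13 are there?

1417 g/s

Overall solute A balance (none leaves overhead): solute A in fresh feed = solute A in product, i.e. 1260×0.209 = (1−0.177)·S9·0.360.
S9 = 263.34/(0.360×0.823) = 888.82 g/s.
Recycle S4 = 0.177×888.82 = 157.32 g/s.
Combined feed S13 = 1260 + 157.32 = 1417.3 g/s.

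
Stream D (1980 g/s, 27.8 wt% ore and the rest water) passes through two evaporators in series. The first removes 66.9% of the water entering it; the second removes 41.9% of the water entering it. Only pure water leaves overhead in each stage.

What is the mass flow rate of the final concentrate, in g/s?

825.4 g/s

water in feed = 1980×0.722 = 1429.6 g/s.
After stage 1: water left = (1−0.669)×1429.6 = 473.18; stream total = 1023.6 g/s.
After stage 2: water left = (1−0.419)×473.18 = 274.92; final concentrate = 825.36 g/s.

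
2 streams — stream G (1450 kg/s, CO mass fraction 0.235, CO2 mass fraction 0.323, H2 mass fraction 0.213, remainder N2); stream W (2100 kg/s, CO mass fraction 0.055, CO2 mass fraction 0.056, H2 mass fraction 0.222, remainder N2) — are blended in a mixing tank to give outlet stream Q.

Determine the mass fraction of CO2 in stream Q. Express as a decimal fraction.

0.165

Total flow out = 1450 + 2100 = 3550 kg/s.
CO2 in = 1450×0.323 + 2100×0.056 = 585.95 kg/s.
CO2 mass fraction in Q = 585.95/3550 = 0.165.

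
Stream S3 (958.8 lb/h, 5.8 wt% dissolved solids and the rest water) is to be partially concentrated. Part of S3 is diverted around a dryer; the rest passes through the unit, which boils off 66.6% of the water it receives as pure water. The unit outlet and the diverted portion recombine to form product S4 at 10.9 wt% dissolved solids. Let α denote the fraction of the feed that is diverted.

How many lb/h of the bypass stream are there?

243.7 lb/h

All 958.8×0.058 = 55.61 lb/h of dissolved solids reaches S4, so S4 = 55.61/0.109 = 510.19 lb/h and vapour = 448.61 lb/h.
The evaporator receives (1−α)·958.8 of feed at 0.942 water and removes 0.666 of that water:
0.666×0.942×(1−α)×958.8 = 448.61
(1−α) = 448.61/601.52 = 0.7458;  α = 0.2542.
Bypass flow = 0.2542×958.8 = 243.73 lb/h.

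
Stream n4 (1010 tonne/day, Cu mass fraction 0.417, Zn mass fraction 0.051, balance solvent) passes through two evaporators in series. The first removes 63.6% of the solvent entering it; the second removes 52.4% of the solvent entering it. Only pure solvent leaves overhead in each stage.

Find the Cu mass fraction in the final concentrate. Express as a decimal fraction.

solvent in feed = 1010×0.532 = 537.32 tonne/day.
After stage 1: solvent left = (1−0.636)×537.32 = 195.58; stream total = 668.26 tonne/day.
After stage 2: solvent left = (1−0.524)×195.58 = 93.098; final concentrate = 565.78 tonne/day.
Cu fraction = 421.17/565.78 = 0.744.

0.744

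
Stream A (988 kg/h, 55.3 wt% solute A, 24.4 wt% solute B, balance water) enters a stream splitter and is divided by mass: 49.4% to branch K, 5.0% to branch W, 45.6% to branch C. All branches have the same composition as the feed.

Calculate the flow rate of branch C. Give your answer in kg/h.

Branch C flow = 0.456×988 = 450.53 kg/h.

450.5 kg/h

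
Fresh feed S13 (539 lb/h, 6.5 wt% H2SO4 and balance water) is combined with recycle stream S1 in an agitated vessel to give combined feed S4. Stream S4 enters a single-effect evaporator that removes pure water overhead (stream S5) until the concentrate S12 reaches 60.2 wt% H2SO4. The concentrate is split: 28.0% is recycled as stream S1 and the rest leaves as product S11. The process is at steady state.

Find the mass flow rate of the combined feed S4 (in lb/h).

Overall H2SO4 balance (none leaves overhead): H2SO4 in fresh feed = H2SO4 in product, i.e. 539×0.065 = (1−0.280)·S12·0.602.
S12 = 35.035/(0.602×0.720) = 80.83 lb/h.
Recycle S1 = 0.280×80.83 = 22.632 lb/h.
Combined feed S4 = 539 + 22.632 = 561.63 lb/h.

561.6 lb/h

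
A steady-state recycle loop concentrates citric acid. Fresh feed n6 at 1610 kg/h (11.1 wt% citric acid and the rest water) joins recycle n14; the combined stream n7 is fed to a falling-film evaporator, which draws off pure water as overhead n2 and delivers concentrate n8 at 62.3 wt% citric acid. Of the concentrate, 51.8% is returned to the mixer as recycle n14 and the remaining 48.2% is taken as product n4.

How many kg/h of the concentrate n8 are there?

Overall citric acid balance (none leaves overhead): citric acid in fresh feed = citric acid in product, i.e. 1610×0.111 = (1−0.518)·n8·0.623.
n8 = 178.71/(0.623×0.482) = 595.13 kg/h.

595.1 kg/h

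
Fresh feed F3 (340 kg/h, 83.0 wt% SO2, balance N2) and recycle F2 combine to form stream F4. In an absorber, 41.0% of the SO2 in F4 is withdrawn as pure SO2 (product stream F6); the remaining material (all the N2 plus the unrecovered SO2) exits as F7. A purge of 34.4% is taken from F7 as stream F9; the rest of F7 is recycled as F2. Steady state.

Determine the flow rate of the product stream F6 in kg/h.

188.8 kg/h

SO2 in F4: m_A = 340×0.830 + (1−0.344)·(1−0.410)·m_A, so m_A = 282.2/0.6130 = 460.39 kg/h.
Product F6 = 0.410×460.39 = 188.76 kg/h.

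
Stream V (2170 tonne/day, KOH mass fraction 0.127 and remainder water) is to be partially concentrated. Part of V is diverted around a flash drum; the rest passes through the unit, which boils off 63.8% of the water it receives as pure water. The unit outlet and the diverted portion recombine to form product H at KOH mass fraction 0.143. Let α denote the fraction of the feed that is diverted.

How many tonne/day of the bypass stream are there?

All 2170×0.127 = 275.59 tonne/day of KOH reaches H, so H = 275.59/0.143 = 1927.2 tonne/day and vapour = 242.8 tonne/day.
The evaporator receives (1−α)·2170 of feed at 0.873 water and removes 0.638 of that water:
0.638×0.873×(1−α)×2170 = 242.8
(1−α) = 242.8/1208.6 = 0.2009;  α = 0.7991.
Bypass flow = 0.7991×2170 = 1734.1 tonne/day.

1734 tonne/day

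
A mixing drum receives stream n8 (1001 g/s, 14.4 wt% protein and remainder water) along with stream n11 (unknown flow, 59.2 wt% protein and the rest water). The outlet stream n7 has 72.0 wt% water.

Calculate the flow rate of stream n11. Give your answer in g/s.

436.3 g/s

Let n11 be the unknown flow. Total out = 1001 + n11.
water balance: 856.86 + 0.408·n11 = 0.720·(1001 + n11)
(0.408 − 0.720)·n11 = 0.720×1001 − 856.86 = -136.14
n11 = -136.14 / -0.312 = 436.33 g/s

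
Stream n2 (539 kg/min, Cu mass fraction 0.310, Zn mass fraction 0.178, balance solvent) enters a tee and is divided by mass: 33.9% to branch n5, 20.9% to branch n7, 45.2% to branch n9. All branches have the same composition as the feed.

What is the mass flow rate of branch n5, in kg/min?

182.7 kg/min

Branch n5 flow = 0.339×539 = 182.72 kg/min.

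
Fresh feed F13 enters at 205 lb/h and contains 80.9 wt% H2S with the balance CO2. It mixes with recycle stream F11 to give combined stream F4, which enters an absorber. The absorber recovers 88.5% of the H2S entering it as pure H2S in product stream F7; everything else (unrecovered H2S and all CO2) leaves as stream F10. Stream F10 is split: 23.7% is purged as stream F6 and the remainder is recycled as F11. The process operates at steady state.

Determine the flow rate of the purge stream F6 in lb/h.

44.11 lb/h

CO2 enters only via F13 and leaves only via the purge: 205×0.191 = 0.237×(CO2 in F10), and the absorber passes all CO2, so CO2 in F4 = CO2 in F10 = 165.21 lb/h.
H2S in F4: m_A = 205×0.809 + (1−0.237)·(1−0.885)·m_A, so m_A = 165.84/0.9123 = 181.8 lb/h.
F10 = (1−0.885)×181.8 + 165.21 = 186.12 lb/h.
Purge F6 = 0.237×186.12 = 44.11 lb/h.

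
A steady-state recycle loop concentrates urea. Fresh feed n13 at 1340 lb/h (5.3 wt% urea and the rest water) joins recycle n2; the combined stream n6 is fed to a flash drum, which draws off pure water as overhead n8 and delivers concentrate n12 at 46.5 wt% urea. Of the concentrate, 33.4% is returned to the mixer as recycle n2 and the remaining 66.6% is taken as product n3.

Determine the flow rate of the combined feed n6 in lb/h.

1417 lb/h

Overall urea balance (none leaves overhead): urea in fresh feed = urea in product, i.e. 1340×0.053 = (1−0.334)·n12·0.465.
n12 = 71.02/(0.465×0.666) = 229.33 lb/h.
Recycle n2 = 0.334×229.33 = 76.595 lb/h.
Combined feed n6 = 1340 + 76.595 = 1416.6 lb/h.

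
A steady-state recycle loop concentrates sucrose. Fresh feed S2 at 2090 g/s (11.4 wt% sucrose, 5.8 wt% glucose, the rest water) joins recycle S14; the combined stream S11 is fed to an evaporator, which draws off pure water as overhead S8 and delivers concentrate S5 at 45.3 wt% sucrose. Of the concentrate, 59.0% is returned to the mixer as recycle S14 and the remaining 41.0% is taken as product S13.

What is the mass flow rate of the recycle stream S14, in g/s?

756.9 g/s

Overall sucrose balance (none leaves overhead): sucrose in fresh feed = sucrose in product, i.e. 2090×0.114 = (1−0.590)·S5·0.453.
S5 = 238.26/(0.453×0.410) = 1282.8 g/s.
Recycle S14 = 0.590×1282.8 = 756.87 g/s.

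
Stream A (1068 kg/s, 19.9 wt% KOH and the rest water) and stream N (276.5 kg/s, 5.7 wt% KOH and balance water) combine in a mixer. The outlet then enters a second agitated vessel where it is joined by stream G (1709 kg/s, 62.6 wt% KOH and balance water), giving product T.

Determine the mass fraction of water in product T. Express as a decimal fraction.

0.5749

Overall, product flow = 3053.5 kg/s.
water in = 1068×0.801 + 276.5×0.943 + 1709×0.374 = 1755.4 kg/s.
water fraction in T = 0.5749.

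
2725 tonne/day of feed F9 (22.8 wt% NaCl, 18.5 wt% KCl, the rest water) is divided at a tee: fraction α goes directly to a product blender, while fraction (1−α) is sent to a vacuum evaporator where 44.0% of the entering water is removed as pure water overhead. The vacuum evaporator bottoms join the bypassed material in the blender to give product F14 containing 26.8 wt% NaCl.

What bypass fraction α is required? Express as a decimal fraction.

0.422

All 2725×0.228 = 621.3 tonne/day of NaCl reaches F14, so F14 = 621.3/0.268 = 2318.3 tonne/day and vapour = 406.72 tonne/day.
The evaporator receives (1−α)·2725 of feed at 0.587 water and removes 0.440 of that water:
0.440×0.587×(1−α)×2725 = 406.72
(1−α) = 406.72/703.81 = 0.5779;  α = 0.4221.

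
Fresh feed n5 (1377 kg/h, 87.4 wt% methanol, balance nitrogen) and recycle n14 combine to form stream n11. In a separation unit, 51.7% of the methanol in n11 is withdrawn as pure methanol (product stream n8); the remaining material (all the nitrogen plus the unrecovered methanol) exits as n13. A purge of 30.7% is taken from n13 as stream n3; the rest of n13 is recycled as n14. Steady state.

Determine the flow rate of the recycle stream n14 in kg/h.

997.2 kg/h

nitrogen enters only via n5 and leaves only via the purge: 1377×0.126 = 0.307×(nitrogen in n13), and the separation unit passes all nitrogen, so nitrogen in n11 = nitrogen in n13 = 565.15 kg/h.
methanol in n11: m_A = 1377×0.874 + (1−0.307)·(1−0.517)·m_A, so m_A = 1203.5/0.6653 = 1809 kg/h.
n13 = (1−0.517)×1809 + 565.15 = 1438.9 kg/h.
Recycle n14 = (1−0.307)×1438.9 = 997.16 kg/h.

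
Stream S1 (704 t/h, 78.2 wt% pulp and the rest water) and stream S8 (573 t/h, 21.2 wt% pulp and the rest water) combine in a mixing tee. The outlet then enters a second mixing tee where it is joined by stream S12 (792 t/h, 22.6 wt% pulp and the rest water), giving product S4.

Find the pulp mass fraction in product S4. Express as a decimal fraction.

Overall, product flow = 2069 t/h.
pulp in = 704×0.782 + 573×0.212 + 792×0.226 = 851 t/h.
pulp fraction in S4 = 0.411.

0.411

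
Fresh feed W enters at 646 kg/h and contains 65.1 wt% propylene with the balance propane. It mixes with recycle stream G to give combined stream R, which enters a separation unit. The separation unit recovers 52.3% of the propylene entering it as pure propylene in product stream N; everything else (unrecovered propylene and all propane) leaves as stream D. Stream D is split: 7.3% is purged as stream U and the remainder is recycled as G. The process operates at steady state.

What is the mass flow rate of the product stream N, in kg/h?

propylene in R: m_A = 646×0.651 + (1−0.073)·(1−0.523)·m_A, so m_A = 420.55/0.5578 = 753.91 kg/h.
Product N = 0.523×753.91 = 394.29 kg/h.

394.3 kg/h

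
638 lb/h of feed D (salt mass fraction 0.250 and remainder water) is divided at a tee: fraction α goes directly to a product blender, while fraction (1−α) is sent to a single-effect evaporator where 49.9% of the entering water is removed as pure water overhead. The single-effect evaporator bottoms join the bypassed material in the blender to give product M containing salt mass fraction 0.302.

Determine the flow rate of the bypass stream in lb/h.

All 638×0.250 = 159.5 lb/h of salt reaches M, so M = 159.5/0.302 = 528.15 lb/h and vapour = 109.85 lb/h.
The evaporator receives (1−α)·638 of feed at 0.750 water and removes 0.499 of that water:
0.499×0.750×(1−α)×638 = 109.85
(1−α) = 109.85/238.77 = 0.4601;  α = 0.5399.
Bypass flow = 0.5399×638 = 344.47 lb/h.

344.5 lb/h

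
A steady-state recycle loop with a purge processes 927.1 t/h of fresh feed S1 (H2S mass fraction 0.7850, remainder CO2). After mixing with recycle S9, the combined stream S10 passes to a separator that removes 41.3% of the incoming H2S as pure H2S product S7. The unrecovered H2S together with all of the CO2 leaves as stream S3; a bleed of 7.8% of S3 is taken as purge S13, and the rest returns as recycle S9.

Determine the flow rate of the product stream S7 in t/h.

655.1 t/h

H2S in S10: m_A = 927.1×0.785 + (1−0.078)·(1−0.413)·m_A, so m_A = 727.77/0.4588 = 1586.3 t/h.
Product S7 = 0.413×1586.3 = 655.14 t/h.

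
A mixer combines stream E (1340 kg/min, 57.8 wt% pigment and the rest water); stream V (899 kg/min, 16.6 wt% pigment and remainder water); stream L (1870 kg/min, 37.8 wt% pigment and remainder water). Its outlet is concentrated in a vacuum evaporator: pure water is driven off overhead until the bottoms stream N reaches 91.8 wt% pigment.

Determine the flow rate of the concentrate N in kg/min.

1776 kg/min

pigment entering = 1340×0.578 + 899×0.166 + 1870×0.378 = 1630.6 kg/min.
All pigment reports to N, so N = 1630.6/0.918 = 1776.3 kg/min.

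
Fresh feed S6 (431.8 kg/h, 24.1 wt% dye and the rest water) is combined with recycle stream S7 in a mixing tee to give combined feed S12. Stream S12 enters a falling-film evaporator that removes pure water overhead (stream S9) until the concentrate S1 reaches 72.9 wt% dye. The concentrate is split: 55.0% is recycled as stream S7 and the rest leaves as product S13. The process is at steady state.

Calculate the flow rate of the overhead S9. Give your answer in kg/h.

Overall dye balance (none leaves overhead): dye in fresh feed = dye in product, i.e. 431.8×0.241 = (1−0.550)·S1·0.729.
S1 = 104.06/(0.729×0.450) = 317.22 kg/h.
Recycle S7 = 0.550×317.22 = 174.47 kg/h.
Combined feed S12 = 431.8 + 174.47 = 606.27 kg/h.
Overhead S9 = S12 − S1 = 606.27 − 317.22 = 289.05 kg/h.

289.1 kg/h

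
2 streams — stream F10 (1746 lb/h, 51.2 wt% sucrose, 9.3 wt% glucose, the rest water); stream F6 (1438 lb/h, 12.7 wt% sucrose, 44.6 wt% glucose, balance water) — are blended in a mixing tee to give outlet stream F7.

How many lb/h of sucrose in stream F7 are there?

1077 lb/h

sucrose out = sucrose in = 1746×0.512 + 1438×0.127 = 1076.6 lb/h.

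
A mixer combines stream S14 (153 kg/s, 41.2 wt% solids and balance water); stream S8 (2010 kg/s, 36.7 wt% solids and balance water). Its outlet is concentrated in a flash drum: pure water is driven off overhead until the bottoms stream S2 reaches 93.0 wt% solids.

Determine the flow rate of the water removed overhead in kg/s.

solids entering = 153×0.412 + 2010×0.367 = 800.71 kg/s.
All solids reports to S2, so S2 = 800.71/0.930 = 860.97 kg/s.
Total feed = 2163 kg/s; overhead = 2163 − 860.97 = 1302 kg/s.

1302 kg/s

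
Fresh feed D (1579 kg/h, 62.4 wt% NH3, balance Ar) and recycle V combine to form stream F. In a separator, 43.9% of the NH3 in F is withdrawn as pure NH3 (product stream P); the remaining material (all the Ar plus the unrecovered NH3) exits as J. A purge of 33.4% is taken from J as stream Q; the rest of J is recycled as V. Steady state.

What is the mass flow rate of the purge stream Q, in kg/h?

Ar enters only via D and leaves only via the purge: 1579×0.376 = 0.334×(Ar in J), and the separator passes all Ar, so Ar in F = Ar in J = 1777.6 kg/h.
NH3 in F: m_A = 1579×0.624 + (1−0.334)·(1−0.439)·m_A, so m_A = 985.3/0.6264 = 1573 kg/h.
J = (1−0.439)×1573 + 1777.6 = 2660 kg/h.
Purge Q = 0.334×2660 = 888.45 kg/h.

888.4 kg/h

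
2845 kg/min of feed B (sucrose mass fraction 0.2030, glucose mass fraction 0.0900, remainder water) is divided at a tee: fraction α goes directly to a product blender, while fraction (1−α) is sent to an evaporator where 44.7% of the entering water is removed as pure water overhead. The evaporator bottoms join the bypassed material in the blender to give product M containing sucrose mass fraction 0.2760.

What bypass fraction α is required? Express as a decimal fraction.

0.163

All 2845×0.203 = 577.54 kg/min of sucrose reaches M, so M = 577.54/0.276 = 2092.5 kg/min and vapour = 752.48 kg/min.
The evaporator receives (1−α)·2845 of feed at 0.707 water and removes 0.447 of that water:
0.447×0.707×(1−α)×2845 = 752.48
(1−α) = 752.48/899.1 = 0.8369;  α = 0.1631.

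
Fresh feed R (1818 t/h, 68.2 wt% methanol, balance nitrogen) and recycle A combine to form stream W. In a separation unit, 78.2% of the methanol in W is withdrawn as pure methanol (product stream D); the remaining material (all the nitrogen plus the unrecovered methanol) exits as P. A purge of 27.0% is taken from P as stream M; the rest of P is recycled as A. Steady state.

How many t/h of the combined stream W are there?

3616 t/h

nitrogen enters only via R and leaves only via the purge: 1818×0.318 = 0.270×(nitrogen in P), and the separation unit passes all nitrogen, so nitrogen in W = nitrogen in P = 2141.2 t/h.
methanol in W: m_A = 1818×0.682 + (1−0.270)·(1−0.782)·m_A, so m_A = 1239.9/0.8409 = 1474.5 t/h.
W = 1474.5 + 2141.2 = 3615.7 t/h.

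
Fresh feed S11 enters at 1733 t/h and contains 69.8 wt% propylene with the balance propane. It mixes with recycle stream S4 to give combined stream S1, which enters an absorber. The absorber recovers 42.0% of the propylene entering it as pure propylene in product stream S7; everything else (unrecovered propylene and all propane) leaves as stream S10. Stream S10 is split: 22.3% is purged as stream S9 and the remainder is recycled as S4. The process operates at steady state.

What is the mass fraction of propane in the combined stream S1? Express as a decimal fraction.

propane enters only via S11 and leaves only via the purge: 1733×0.302 = 0.223×(propane in S10), and the absorber passes all propane, so propane in S1 = propane in S10 = 2346.9 t/h.
propylene in S1: m_A = 1733×0.698 + (1−0.223)·(1−0.420)·m_A, so m_A = 1209.6/0.5493 = 2202 t/h.
S1 = 2202 + 2346.9 = 4548.9 t/h.
propane fraction in S1 = 2346.9/4548.9 = 0.5159.

0.5159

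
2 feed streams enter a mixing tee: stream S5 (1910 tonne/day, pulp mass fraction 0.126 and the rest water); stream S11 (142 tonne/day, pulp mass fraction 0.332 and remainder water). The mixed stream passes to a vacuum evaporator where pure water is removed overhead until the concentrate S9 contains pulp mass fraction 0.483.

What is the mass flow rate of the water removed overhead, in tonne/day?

pulp entering = 1910×0.126 + 142×0.332 = 287.8 tonne/day.
All pulp reports to S9, so S9 = 287.8/0.483 = 595.87 tonne/day.
Total feed = 2052 tonne/day; overhead = 2052 − 595.87 = 1456.1 tonne/day.

1456 tonne/day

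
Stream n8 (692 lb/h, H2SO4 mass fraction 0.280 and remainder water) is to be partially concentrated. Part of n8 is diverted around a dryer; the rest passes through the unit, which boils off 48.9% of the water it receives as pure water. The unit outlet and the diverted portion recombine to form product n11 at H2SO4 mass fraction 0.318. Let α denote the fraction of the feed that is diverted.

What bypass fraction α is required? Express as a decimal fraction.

All 692×0.280 = 193.76 lb/h of H2SO4 reaches n11, so n11 = 193.76/0.318 = 609.31 lb/h and vapour = 82.692 lb/h.
The evaporator receives (1−α)·692 of feed at 0.720 water and removes 0.489 of that water:
0.489×0.720×(1−α)×692 = 82.692
(1−α) = 82.692/243.64 = 0.3394;  α = 0.6606.

0.661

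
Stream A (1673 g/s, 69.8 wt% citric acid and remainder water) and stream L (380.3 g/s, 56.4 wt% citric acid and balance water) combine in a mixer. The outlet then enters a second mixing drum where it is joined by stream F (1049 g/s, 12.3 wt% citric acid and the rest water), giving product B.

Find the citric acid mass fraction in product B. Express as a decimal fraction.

0.487

Overall, product flow = 3102.3 g/s.
citric acid in = 1673×0.698 + 380.3×0.564 + 1049×0.123 = 1511.3 g/s.
citric acid fraction in B = 0.487.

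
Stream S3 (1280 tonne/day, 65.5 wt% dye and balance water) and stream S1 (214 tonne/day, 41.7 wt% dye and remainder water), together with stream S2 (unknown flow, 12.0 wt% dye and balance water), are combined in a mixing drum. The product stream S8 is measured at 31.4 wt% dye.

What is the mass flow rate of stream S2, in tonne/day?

Let S2 be the unknown flow. Total out = 1494 + S2.
dye balance: 927.64 + 0.120·S2 = 0.314·(1494 + S2)
(0.120 − 0.314)·S2 = 0.314×1494 − 927.64 = -458.52
S2 = -458.52 / -0.194 = 2363.5 tonne/day

2364 tonne/day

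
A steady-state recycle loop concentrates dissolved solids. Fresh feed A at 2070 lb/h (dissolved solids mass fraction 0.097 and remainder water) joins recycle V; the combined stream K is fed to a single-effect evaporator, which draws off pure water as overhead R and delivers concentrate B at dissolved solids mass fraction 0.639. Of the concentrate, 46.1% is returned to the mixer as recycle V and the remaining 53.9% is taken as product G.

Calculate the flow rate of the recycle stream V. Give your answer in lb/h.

268.8 lb/h

Overall dissolved solids balance (none leaves overhead): dissolved solids in fresh feed = dissolved solids in product, i.e. 2070×0.097 = (1−0.461)·B·0.639.
B = 200.79/(0.639×0.539) = 582.98 lb/h.
Recycle V = 0.461×582.98 = 268.75 lb/h.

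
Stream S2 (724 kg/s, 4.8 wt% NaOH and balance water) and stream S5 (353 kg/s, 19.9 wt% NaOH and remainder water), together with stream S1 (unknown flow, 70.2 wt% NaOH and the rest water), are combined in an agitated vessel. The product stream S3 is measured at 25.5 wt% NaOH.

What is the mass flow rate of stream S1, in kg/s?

Let S1 be the unknown flow. Total out = 1077 + S1.
NaOH balance: 105 + 0.702·S1 = 0.255·(1077 + S1)
(0.702 − 0.255)·S1 = 0.255×1077 − 105 = 169.64
S1 = 169.64 / 0.447 = 379.5 kg/s

379.5 kg/s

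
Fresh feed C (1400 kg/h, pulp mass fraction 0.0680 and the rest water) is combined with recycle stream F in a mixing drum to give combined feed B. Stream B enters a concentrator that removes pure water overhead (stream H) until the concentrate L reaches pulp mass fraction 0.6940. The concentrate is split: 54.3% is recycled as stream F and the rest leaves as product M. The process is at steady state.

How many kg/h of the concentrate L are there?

300.2 kg/h

Overall pulp balance (none leaves overhead): pulp in fresh feed = pulp in product, i.e. 1400×0.068 = (1−0.543)·L·0.694.
L = 95.2/(0.694×0.457) = 300.17 kg/h.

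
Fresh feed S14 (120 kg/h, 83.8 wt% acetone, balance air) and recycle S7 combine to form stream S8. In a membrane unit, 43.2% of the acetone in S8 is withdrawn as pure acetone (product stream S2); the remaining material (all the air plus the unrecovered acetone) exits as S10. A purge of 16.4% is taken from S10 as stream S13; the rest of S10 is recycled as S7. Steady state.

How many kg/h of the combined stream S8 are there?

air enters only via S14 and leaves only via the purge: 120×0.162 = 0.164×(air in S10), and the membrane unit passes all air, so air in S8 = air in S10 = 118.54 kg/h.
acetone in S8: m_A = 120×0.838 + (1−0.164)·(1−0.432)·m_A, so m_A = 100.56/0.5252 = 191.49 kg/h.
S8 = 191.49 + 118.54 = 310.02 kg/h.

310 kg/h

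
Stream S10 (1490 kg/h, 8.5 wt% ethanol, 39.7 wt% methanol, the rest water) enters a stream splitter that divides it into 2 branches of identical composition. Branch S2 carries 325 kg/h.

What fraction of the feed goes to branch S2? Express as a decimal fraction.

Fraction to S2 = 325/1490 = 0.2181.

0.218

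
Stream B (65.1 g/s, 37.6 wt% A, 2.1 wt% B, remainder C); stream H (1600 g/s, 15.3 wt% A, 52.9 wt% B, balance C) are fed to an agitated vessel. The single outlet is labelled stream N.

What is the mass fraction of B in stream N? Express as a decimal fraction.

Total flow out = 65.1 + 1600 = 1665.1 g/s.
B in = 65.1×0.021 + 1600×0.529 = 847.77 g/s.
B mass fraction in N = 847.77/1665.1 = 0.5091.

0.5091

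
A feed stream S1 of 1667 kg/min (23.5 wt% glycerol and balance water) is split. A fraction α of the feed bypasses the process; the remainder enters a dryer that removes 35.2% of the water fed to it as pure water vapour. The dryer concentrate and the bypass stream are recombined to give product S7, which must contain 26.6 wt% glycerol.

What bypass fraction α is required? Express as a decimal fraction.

All 1667×0.235 = 391.75 kg/min of glycerol reaches S7, so S7 = 391.75/0.266 = 1472.7 kg/min and vapour = 194.27 kg/min.
The evaporator receives (1−α)·1667 of feed at 0.765 water and removes 0.352 of that water:
0.352×0.765×(1−α)×1667 = 194.27
(1−α) = 194.27/448.89 = 0.4328;  α = 0.5672.

0.567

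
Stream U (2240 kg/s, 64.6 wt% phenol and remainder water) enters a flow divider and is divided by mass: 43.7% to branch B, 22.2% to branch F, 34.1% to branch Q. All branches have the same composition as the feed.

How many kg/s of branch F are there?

497.3 kg/s

Branch F flow = 0.222×2240 = 497.28 kg/s.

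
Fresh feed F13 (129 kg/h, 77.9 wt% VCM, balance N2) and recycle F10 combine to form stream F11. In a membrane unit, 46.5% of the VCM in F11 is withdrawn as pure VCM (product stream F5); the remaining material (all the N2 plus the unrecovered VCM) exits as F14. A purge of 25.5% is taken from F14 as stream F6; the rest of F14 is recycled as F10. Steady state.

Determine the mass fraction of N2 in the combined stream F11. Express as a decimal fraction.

0.401

N2 enters only via F13 and leaves only via the purge: 129×0.221 = 0.255×(N2 in F14), and the membrane unit passes all N2, so N2 in F11 = N2 in F14 = 111.8 kg/h.
VCM in F11: m_A = 129×0.779 + (1−0.255)·(1−0.465)·m_A, so m_A = 100.49/0.6014 = 167.09 kg/h.
F11 = 167.09 + 111.8 = 278.89 kg/h.
N2 fraction in F11 = 111.8/278.89 = 0.401.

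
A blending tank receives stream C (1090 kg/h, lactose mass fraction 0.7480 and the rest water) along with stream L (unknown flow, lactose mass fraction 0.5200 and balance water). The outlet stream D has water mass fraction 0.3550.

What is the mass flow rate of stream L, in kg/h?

Let L be the unknown flow. Total out = 1090 + L.
water balance: 274.68 + 0.480·L = 0.355·(1090 + L)
(0.480 − 0.355)·L = 0.355×1090 − 274.68 = 112.27
L = 112.27 / 0.125 = 898.16 kg/h

898.2 kg/h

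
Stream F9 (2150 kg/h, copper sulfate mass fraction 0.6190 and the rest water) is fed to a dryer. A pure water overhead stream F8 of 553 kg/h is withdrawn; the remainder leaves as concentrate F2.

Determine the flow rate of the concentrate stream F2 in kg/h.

Concentrate = 2150 − 553 = 1597 kg/h.

1597 kg/h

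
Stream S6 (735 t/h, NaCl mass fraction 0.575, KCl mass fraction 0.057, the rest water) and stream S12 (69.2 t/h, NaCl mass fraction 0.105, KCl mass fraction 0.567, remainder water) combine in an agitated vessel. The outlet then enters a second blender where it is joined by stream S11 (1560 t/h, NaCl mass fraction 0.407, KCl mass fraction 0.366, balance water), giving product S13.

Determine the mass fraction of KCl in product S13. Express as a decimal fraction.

Overall, product flow = 2364.2 t/h.
KCl in = 735×0.057 + 69.2×0.567 + 1560×0.366 = 652.09 t/h.
KCl fraction in S13 = 0.276.

0.276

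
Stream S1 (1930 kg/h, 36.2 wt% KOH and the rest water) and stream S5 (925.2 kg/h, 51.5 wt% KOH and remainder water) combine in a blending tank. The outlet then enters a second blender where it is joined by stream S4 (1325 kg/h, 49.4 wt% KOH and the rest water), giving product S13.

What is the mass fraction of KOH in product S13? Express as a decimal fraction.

0.4377

Overall, product flow = 4180.2 kg/h.
KOH in = 1930×0.362 + 925.2×0.515 + 1325×0.494 = 1829.7 kg/h.
KOH fraction in S13 = 0.4377.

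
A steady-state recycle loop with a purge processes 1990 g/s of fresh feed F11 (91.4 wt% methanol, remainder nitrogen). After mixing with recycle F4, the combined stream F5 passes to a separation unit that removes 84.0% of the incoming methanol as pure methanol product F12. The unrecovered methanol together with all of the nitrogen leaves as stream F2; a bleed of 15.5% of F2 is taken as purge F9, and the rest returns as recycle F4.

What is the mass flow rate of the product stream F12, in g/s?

1767 g/s

methanol in F5: m_A = 1990×0.914 + (1−0.155)·(1−0.840)·m_A, so m_A = 1818.9/0.8648 = 2103.2 g/s.
Product F12 = 0.840×2103.2 = 1766.7 g/s.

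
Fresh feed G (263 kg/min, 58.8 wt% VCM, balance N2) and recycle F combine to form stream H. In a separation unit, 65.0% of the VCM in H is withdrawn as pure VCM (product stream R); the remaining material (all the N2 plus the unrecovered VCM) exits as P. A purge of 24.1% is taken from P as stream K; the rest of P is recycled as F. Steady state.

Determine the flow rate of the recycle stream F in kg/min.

N2 enters only via G and leaves only via the purge: 263×0.412 = 0.241×(N2 in P), and the separation unit passes all N2, so N2 in H = N2 in P = 449.61 kg/min.
VCM in H: m_A = 263×0.588 + (1−0.241)·(1−0.650)·m_A, so m_A = 154.64/0.7344 = 210.59 kg/min.
P = (1−0.650)×210.59 + 449.61 = 523.32 kg/min.
Recycle F = (1−0.241)×523.32 = 397.2 kg/min.

397.2 kg/min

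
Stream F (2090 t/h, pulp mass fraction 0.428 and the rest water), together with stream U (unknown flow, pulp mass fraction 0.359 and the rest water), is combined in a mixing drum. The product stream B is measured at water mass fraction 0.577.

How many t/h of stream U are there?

Let U be the unknown flow. Total out = 2090 + U.
water balance: 1195.5 + 0.641·U = 0.577·(2090 + U)
(0.641 − 0.577)·U = 0.577×2090 − 1195.5 = 10.45
U = 10.45 / 0.064 = 163.28 t/h

163.3 t/h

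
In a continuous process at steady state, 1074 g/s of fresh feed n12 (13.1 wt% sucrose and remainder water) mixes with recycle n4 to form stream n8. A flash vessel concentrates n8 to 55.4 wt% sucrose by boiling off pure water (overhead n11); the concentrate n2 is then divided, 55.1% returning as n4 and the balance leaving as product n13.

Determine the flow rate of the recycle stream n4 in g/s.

311.7 g/s

Overall sucrose balance (none leaves overhead): sucrose in fresh feed = sucrose in product, i.e. 1074×0.131 = (1−0.551)·n2·0.554.
n2 = 140.69/(0.554×0.449) = 565.61 g/s.
Recycle n4 = 0.551×565.61 = 311.65 g/s.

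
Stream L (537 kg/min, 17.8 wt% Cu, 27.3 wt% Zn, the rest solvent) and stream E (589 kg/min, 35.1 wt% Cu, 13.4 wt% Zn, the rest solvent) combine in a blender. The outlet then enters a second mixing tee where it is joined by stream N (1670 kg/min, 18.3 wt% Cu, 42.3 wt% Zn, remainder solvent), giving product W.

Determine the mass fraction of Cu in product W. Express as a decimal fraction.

Overall, product flow = 2796 kg/min.
Cu in = 537×0.178 + 589×0.351 + 1670×0.183 = 607.93 kg/min.
Cu fraction in W = 0.2174.

0.2174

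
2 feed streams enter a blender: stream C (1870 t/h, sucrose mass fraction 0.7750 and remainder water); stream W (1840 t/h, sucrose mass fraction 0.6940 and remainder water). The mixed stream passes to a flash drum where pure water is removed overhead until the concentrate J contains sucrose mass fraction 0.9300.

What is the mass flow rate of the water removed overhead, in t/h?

sucrose entering = 1870×0.775 + 1840×0.694 = 2726.2 t/h.
All sucrose reports to J, so J = 2726.2/0.930 = 2931.4 t/h.
Total feed = 3710 t/h; overhead = 3710 − 2931.4 = 778.59 t/h.

778.6 t/h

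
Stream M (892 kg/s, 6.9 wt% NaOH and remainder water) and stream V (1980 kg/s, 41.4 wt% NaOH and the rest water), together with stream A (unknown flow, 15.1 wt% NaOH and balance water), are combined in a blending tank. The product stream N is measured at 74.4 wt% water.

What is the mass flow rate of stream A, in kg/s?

1391 kg/s

Let A be the unknown flow. Total out = 2872 + A.
water balance: 1990.7 + 0.849·A = 0.744·(2872 + A)
(0.849 − 0.744)·A = 0.744×2872 − 1990.7 = 146.04
A = 146.04 / 0.105 = 1390.8 kg/s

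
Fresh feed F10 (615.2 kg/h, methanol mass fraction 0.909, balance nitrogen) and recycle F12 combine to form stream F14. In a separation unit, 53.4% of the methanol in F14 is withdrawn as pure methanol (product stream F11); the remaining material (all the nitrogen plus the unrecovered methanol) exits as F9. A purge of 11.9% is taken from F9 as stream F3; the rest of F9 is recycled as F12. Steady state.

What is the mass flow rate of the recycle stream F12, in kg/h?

nitrogen enters only via F10 and leaves only via the purge: 615.2×0.091 = 0.119×(nitrogen in F9), and the separation unit passes all nitrogen, so nitrogen in F14 = nitrogen in F9 = 470.45 kg/h.
methanol in F14: m_A = 615.2×0.909 + (1−0.119)·(1−0.534)·m_A, so m_A = 559.22/0.5895 = 948.7 kg/h.
F9 = (1−0.534)×948.7 + 470.45 = 912.54 kg/h.
Recycle F12 = (1−0.119)×912.54 = 803.95 kg/h.

804 kg/h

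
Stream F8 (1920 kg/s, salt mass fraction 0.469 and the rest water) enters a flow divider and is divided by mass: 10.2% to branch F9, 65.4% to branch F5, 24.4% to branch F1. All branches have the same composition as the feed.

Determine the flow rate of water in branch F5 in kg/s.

666.8 kg/s

Branch F5 total = 0.654×1920 = 1255.7 kg/s.
water in F5 = 0.531×1255.7 = 666.77 kg/s.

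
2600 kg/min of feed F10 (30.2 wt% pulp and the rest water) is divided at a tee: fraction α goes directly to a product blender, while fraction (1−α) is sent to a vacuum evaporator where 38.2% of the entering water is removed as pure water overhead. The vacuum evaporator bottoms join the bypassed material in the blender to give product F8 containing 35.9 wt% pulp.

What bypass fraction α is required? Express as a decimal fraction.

0.405

All 2600×0.302 = 785.2 kg/min of pulp reaches F8, so F8 = 785.2/0.359 = 2187.2 kg/min and vapour = 412.81 kg/min.
The evaporator receives (1−α)·2600 of feed at 0.698 water and removes 0.382 of that water:
0.382×0.698×(1−α)×2600 = 412.81
(1−α) = 412.81/693.25 = 0.5955;  α = 0.4045.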